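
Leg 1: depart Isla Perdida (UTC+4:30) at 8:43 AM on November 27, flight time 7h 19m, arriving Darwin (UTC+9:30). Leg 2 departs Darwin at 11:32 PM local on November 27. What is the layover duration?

Convert departure to UTC: 8:43 AM − 4:30 = 4:13 AM UTC on Nov 27.
Add 7 hours and 19 minutes flight time → 11:32 AM UTC.
Darwin is UTC+9:30, so local arrival = 11:32 AM + 9:30 = 9:02 PM on Nov 27.
Layover = 11:32 PM − 9:02 PM = 2 hours 30 minutes.

2 hours 30 minutes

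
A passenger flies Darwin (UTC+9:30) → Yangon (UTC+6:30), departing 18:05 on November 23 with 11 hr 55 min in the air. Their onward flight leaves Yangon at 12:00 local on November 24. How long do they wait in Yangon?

9 hours

Convert departure to UTC: 18:05 − 9:30 = 08:35 UTC on Nov 23.
Add 11 hours 55 minutes flight time → 20:30 UTC.
Yangon is UTC+6:30, so local arrival = 20:30 + 6:30 = 03:00 on Nov 24.
Layover = 12:00 − 03:00 = 9 hours.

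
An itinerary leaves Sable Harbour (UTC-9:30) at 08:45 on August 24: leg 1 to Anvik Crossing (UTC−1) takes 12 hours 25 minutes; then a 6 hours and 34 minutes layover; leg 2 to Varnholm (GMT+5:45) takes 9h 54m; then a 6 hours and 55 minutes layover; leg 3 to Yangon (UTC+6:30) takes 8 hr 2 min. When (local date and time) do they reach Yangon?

Convert departure to UTC: 08:45 + 9:30 = 18:15 UTC on Aug 24.
Add 12 hours 25 minutes leg 1 → 06:40 UTC (Aug 25).
Add 6 hours 34 minutes layover in Anvik Crossing → 13:14 UTC.
Add 9 hours and 54 minutes leg 2 → 23:08 UTC.
Add 6 hours 55 minutes layover in Varnholm → 06:03 UTC (Aug 26).
Add 8 hours 2 minutes leg 3 → 14:05 UTC.
Yangon is UTC+6:30, so local arrival = 14:05 + 6:30 = 20:35 on Aug 26.

20:35 on Aug 26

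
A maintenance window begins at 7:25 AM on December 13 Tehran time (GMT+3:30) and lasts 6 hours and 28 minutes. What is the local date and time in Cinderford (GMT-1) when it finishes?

9:23 AM on December 13

Convert start to UTC: 7:25 AM − 3:30 = 3:55 AM UTC on Dec 13.
Add 6 hours and 28 minutes duration → 10:23 AM UTC.
Cinderford is UTC−1:00, so local end time = 10:23 AM − 1:00 = 9:23 AM on Dec 13.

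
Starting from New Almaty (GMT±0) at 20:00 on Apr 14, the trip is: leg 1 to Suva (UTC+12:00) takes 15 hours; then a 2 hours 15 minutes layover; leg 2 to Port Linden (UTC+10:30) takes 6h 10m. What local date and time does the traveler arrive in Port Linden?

05:55 on April 16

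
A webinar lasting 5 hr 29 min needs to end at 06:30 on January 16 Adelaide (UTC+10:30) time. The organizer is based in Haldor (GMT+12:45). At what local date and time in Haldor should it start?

Target end time in UTC: 06:30 − 10:30 = 20:00 on Jan 15.
Subtract 5 hours 29 minutes → start 14:31 UTC on Jan 15.
Haldor is UTC+12:45: 14:31 + 12:45 = 03:16 on Jan 16.

03:16 on January 16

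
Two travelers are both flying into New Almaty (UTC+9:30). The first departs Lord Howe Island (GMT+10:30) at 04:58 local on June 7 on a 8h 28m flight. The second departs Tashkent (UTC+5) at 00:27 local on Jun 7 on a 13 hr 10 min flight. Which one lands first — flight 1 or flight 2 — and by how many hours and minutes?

the first, by 5 hours 41 minutes

Flight 1 in UTC: 04:58 − 10:30 = 18:28 on Jun 6.
+8 hours and 28 minutes → arrive 02:56 UTC on Jun 7.
Flight 2 in UTC: 00:27 − 5:00 = 19:27 on Jun 6.
+13 hours 10 minutes → arrive 08:37 UTC on Jun 7.
Flight 1 lands earlier by 5 hours 41 minutes.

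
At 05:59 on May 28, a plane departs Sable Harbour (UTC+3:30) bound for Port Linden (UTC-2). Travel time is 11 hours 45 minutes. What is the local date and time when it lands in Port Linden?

Convert departure to UTC: 05:59 − 3:30 = 02:29 UTC on May 28.
Add 11 hours and 45 minutes travel time → 14:14 UTC.
Port Linden is UTC−2:00, so local arrival = 14:14 − 2:00 = 12:14 on May 28.

12:14 on May 28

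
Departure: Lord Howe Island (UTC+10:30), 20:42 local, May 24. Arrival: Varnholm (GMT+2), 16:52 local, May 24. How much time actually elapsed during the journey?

4 hours 40 minutes

Departure in UTC: 20:42 − 10:30 = 10:12 on May 24.
Arrival in UTC: 16:52 − 2:00 = 14:52 on May 24.
Elapsed = 14:52 − 10:12 = 4 hours 40 minutes.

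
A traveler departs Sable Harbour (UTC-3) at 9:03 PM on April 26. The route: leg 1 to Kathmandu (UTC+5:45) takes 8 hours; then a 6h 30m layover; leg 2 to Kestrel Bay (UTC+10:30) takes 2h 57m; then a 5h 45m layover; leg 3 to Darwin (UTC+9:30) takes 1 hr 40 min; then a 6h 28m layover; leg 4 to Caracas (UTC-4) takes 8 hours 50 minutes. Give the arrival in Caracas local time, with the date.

Convert departure to UTC: 9:03 PM + 3:00 = 12:03 AM UTC on Apr 27.
Add 8 hours leg 1 → 8:03 AM UTC.
Add 6 hours 30 minutes layover in Kathmandu → 2:33 PM UTC.
Add 2 hours 57 minutes leg 2 → 5:30 PM UTC.
Add 5 hours 45 minutes layover in Kestrel Bay → 11:15 PM UTC.
Add 1 hour 40 minutes leg 3 → 12:55 AM UTC (Apr 28).
Add 6 hours 28 minutes layover in Darwin → 7:23 AM UTC.
Add 8 hours 50 minutes leg 4 → 4:13 PM UTC.
Caracas is UTC−4:00, so local arrival = 4:13 PM − 4:00 = 12:13 PM on Apr 28.

12:13 PM on Apr 28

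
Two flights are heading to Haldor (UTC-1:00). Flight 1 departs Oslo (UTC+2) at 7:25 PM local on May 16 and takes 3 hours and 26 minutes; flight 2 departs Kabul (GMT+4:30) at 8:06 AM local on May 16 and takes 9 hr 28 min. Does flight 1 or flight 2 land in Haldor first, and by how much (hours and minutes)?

Flight 1 in UTC: 7:25 PM − 2:00 = 5:25 PM on May 16.
+3 hours 26 minutes → arrive 8:51 PM UTC on May 16.
Flight 2 in UTC: 8:06 AM − 4:30 = 3:36 AM on May 16.
+9 hours 28 minutes → arrive 1:04 PM UTC on May 16.
Flight 2 lands earlier by 7 hours 47 minutes.

the second, by 7 hours 47 minutes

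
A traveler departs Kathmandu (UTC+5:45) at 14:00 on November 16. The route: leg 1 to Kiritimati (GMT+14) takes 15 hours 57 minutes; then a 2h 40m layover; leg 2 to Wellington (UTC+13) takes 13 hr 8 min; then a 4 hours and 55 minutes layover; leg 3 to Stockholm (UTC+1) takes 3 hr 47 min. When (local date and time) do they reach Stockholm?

Convert departure to UTC: 14:00 − 5:45 = 08:15 UTC on Nov 16.
Add 15 hours 57 minutes leg 1 → 00:12 UTC (Nov 17).
Add 2 hours and 40 minutes layover in Kiritimati → 02:52 UTC.
Add 13 hours 8 minutes leg 2 → 16:00 UTC.
Add 4 hours and 55 minutes layover in Wellington → 20:55 UTC.
Add 3 hours 47 minutes leg 3 → 00:42 UTC (Nov 18).
Stockholm is UTC+1:00, so local arrival = 00:42 + 1:00 = 01:42 on Nov 18.

01:42 on Nov 18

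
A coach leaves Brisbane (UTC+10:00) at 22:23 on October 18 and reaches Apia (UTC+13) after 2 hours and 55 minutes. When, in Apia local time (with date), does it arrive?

04:18 on Oct 19

Apia is 3:00 ahead of Brisbane.
After 2 hours and 55 minutes it is 01:18 (Oct 19) in Brisbane.
Shift by the zone difference: 01:18 + 3:00 = 04:18 on Oct 19 in Apia.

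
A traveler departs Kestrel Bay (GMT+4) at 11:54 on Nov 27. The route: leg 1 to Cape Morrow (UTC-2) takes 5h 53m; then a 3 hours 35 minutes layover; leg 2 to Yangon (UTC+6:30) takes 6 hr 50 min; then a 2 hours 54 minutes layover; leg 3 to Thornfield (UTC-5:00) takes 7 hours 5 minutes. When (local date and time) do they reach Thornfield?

05:11 on November 28

Convert departure to UTC: 11:54 − 4:00 = 07:54 UTC on Nov 27.
Add 5 hours 53 minutes leg 1 → 13:47 UTC.
Add 3 hours and 35 minutes layover in Cape Morrow → 17:22 UTC.
Add 6 hours and 50 minutes leg 2 → 00:12 UTC (Nov 28).
Add 2 hours 54 minutes layover in Yangon → 03:06 UTC.
Add 7 hours and 5 minutes leg 3 → 10:11 UTC.
Thornfield is UTC−5:00, so local arrival = 10:11 − 5:00 = 05:11 on Nov 28.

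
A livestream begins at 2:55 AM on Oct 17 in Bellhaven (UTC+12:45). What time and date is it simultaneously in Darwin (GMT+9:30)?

In UTC: 2:55 AM − 12:45 = 2:10 PM on Oct 16.
Darwin is UTC+9:30: 2:10 PM + 9:30 = 11:40 PM on Oct 16.

11:40 PM on October 16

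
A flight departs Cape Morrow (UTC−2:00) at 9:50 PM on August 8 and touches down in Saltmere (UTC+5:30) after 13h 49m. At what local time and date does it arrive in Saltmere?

7:09 PM on August 9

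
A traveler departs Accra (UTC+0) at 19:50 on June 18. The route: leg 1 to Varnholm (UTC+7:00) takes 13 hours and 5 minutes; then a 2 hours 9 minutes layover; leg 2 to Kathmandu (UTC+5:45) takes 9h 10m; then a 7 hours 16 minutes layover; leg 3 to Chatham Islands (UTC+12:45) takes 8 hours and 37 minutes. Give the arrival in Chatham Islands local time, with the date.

Accra is at UTC+0, so departure is already 19:50 UTC on Jun 18.
Add 13 hours and 5 minutes leg 1 → 08:55 UTC (Jun 19).
Add 2 hours and 9 minutes layover in Varnholm → 11:04 UTC.
Add 9 hours and 10 minutes leg 2 → 20:14 UTC.
Add 7 hours and 16 minutes layover in Kathmandu → 03:30 UTC (Jun 20).
Add 8 hours 37 minutes leg 3 → 12:07 UTC.
Chatham Islands is UTC+12:45, so local arrival = 12:07 + 12:45 = 00:52 on Jun 21.

00:52 on June 21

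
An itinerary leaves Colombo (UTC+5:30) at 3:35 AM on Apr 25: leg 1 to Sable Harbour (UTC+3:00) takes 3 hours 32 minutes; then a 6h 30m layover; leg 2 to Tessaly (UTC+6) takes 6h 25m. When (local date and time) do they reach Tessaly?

Convert departure to UTC: 3:35 AM − 5:30 = 10:05 PM UTC on Apr 24.
Add 3 hours 32 minutes leg 1 → 1:37 AM UTC (Apr 25).
Add 6 hours and 30 minutes layover in Sable Harbour → 8:07 AM UTC.
Add 6 hours and 25 minutes leg 2 → 2:32 PM UTC.
Tessaly is UTC+6:00, so local arrival = 2:32 PM + 6:00 = 8:32 PM on Apr 25.

8:32 PM on April 25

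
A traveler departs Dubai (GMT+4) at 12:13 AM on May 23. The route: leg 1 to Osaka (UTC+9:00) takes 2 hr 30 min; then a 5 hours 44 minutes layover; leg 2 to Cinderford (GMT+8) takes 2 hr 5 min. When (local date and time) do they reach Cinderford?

Convert departure to UTC: 12:13 AM − 4:00 = 8:13 PM UTC on May 22.
Add 2 hours and 30 minutes leg 1 → 10:43 PM UTC.
Add 5 hours 44 minutes layover in Osaka → 4:27 AM UTC (May 23).
Add 2 hours 5 minutes leg 2 → 6:32 AM UTC.
Cinderford is UTC+8:00, so local arrival = 6:32 AM + 8:00 = 2:32 PM on May 23.

2:32 PM on May 23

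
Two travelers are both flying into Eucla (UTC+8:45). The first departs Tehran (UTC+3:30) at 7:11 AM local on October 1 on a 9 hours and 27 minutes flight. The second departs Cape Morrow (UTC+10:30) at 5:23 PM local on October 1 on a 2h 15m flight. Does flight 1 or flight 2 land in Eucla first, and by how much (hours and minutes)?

the second, by 4 hours

Flight 1 in UTC: 7:11 AM − 3:30 = 3:41 AM on Oct 1.
+9 hours and 27 minutes → arrive 1:08 PM UTC on Oct 1.
Flight 2 in UTC: 5:23 PM − 10:30 = 6:53 AM on Oct 1.
+2 hours 15 minutes → arrive 9:08 AM UTC on Oct 1.
Flight 2 lands earlier by 4 hours.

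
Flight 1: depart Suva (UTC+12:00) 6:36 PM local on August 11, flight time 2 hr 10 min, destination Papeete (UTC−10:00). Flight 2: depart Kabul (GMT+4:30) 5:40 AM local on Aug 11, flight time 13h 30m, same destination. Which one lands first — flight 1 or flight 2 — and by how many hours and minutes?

the first, by 5 hours 54 minutes

Flight 1 in UTC: 6:36 PM − 12:00 = 6:36 AM on Aug 11.
+2 hours 10 minutes → arrive 8:46 AM UTC on Aug 11.
Flight 2 in UTC: 5:40 AM − 4:30 = 1:10 AM on Aug 11.
+13 hours and 30 minutes → arrive 2:40 PM UTC on Aug 11.
Flight 1 lands earlier by 5 hours 54 minutes.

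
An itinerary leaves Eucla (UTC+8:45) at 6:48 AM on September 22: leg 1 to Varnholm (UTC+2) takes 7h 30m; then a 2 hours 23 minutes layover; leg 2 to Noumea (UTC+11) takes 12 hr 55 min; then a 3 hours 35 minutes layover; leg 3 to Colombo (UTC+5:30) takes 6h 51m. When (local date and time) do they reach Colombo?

Convert departure to UTC: 6:48 AM − 8:45 = 10:03 PM UTC on Sep 21.
Add 7 hours and 30 minutes leg 1 → 5:33 AM UTC (Sep 22).
Add 2 hours and 23 minutes layover in Varnholm → 7:56 AM UTC.
Add 12 hours 55 minutes leg 2 → 8:51 PM UTC.
Add 3 hours and 35 minutes layover in Noumea → 12:26 AM UTC (Sep 23).
Add 6 hours and 51 minutes leg 3 → 7:17 AM UTC.
Colombo is UTC+5:30, so local arrival = 7:17 AM + 5:30 = 12:47 PM on Sep 23.

12:47 PM on September 23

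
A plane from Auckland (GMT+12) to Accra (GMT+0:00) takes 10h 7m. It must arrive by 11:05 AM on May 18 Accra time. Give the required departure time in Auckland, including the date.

Target arrival is already UTC: 11:05 AM on May 18.
Subtract 10 hours and 7 minutes → departure 12:58 AM UTC on May 18.
Auckland is UTC+12:00: 12:58 AM + 12:00 = 12:58 PM on May 18.

12:58 PM on May 18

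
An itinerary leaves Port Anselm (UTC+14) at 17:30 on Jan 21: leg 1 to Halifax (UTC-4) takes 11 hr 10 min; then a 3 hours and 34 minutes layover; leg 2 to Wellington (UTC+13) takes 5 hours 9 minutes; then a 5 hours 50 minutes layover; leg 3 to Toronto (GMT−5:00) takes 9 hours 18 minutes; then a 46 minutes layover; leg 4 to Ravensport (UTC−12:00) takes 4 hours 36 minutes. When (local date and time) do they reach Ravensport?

Convert departure to UTC: 17:30 − 14:00 = 03:30 UTC on Jan 21.
Add 11 hours 10 minutes leg 1 → 14:40 UTC.
Add 3 hours and 34 minutes layover in Halifax → 18:14 UTC.
Add 5 hours and 9 minutes leg 2 → 23:23 UTC.
Add 5 hours 50 minutes layover in Wellington → 05:13 UTC (Jan 22).
Add 9 hours and 18 minutes leg 3 → 14:31 UTC.
Add 46 minutes layover in Toronto → 15:17 UTC.
Add 4 hours and 36 minutes leg 4 → 19:53 UTC.
Ravensport is UTC−12:00, so local arrival = 19:53 − 12:00 = 07:53 on Jan 22.

07:53 on January 22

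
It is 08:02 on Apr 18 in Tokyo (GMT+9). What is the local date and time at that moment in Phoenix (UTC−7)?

16:02 on April 17

Phoenix is 16:00 behind Tokyo.
Shift by the zone difference: 08:02 − 16:00 = 16:02 on Apr 17 in Phoenix.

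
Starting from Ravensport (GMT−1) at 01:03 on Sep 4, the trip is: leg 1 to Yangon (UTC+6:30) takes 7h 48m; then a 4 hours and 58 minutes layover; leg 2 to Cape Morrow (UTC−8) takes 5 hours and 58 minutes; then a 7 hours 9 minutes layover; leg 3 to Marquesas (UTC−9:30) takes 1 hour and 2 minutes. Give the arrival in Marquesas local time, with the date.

Convert departure to UTC: 01:03 + 1:00 = 02:03 UTC on Sep 4.
Add 7 hours and 48 minutes leg 1 → 09:51 UTC.
Add 4 hours and 58 minutes layover in Yangon → 14:49 UTC.
Add 5 hours and 58 minutes leg 2 → 20:47 UTC.
Add 7 hours 9 minutes layover in Cape Morrow → 03:56 UTC (Sep 5).
Add 1 hour 2 minutes leg 3 → 04:58 UTC.
Marquesas is UTC−9:30, so local arrival = 04:58 − 9:30 = 19:28 on Sep 4.

19:28 on September 4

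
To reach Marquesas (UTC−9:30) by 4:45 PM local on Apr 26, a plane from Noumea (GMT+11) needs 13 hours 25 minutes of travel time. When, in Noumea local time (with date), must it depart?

11:50 PM on April 26

Target arrival in UTC: 4:45 PM + 9:30 = 2:15 AM on Apr 27.
Subtract 13 hours and 25 minutes → departure 12:50 PM UTC on Apr 26.
Noumea is UTC+11:00: 12:50 PM + 11:00 = 11:50 PM on Apr 26.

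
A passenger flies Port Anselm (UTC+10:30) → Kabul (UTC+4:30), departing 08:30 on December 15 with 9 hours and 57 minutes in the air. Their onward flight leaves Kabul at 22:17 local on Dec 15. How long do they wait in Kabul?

Convert departure to UTC: 08:30 − 10:30 = 22:00 UTC on Dec 14.
Add 9 hours 57 minutes flight time → 07:57 UTC (Dec 15).
Kabul is UTC+4:30, so local arrival = 07:57 + 4:30 = 12:27 on Dec 15.
Layover = 22:17 − 12:27 = 9 hours 50 minutes.

9 hours 50 minutes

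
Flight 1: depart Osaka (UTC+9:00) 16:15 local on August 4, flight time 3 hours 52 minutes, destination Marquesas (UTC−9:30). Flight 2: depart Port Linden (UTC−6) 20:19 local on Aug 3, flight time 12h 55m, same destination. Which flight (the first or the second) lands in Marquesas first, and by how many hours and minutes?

the first, by 4 hours 7 minutes

Flight 1 in UTC: 16:15 − 9:00 = 07:15 on Aug 4.
+3 hours and 52 minutes → arrive 11:07 UTC on Aug 4.
Flight 2 in UTC: 20:19 + 6:00 = 02:19 on Aug 4.
+12 hours and 55 minutes → arrive 15:14 UTC on Aug 4.
Flight 1 lands earlier by 4 hours 7 minutes.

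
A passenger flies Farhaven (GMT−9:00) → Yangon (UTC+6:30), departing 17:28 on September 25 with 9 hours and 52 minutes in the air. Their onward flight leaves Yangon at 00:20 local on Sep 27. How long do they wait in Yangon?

Convert departure to UTC: 17:28 + 9:00 = 02:28 UTC on Sep 26.
Add 9 hours 52 minutes flight time → 12:20 UTC.
Yangon is UTC+6:30, so local arrival = 12:20 + 6:30 = 18:50 on Sep 26.
Layover = 00:20 − 18:50 (+1 day) = 5 hours 30 minutes.

5 hours 30 minutes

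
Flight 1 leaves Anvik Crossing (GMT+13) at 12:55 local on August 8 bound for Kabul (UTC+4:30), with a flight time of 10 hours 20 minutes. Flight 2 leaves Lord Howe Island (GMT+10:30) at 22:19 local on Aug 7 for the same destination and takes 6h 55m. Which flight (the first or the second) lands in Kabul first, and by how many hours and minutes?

the second, by 15 hours 31 minutes

Flight 1 in UTC: 12:55 − 13:00 = 23:55 on Aug 7.
+10 hours and 20 minutes → arrive 10:15 UTC on Aug 8.
Flight 2 in UTC: 22:19 − 10:30 = 11:49 on Aug 7.
+6 hours and 55 minutes → arrive 18:44 UTC on Aug 7.
Flight 2 lands earlier by 15 hours 31 minutes.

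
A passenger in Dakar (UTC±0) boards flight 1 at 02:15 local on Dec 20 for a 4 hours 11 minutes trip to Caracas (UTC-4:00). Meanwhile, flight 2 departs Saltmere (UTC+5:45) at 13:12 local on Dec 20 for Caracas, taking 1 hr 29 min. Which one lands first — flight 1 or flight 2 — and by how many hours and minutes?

the first, by 2 hours 30 minutes

Flight 1 departs at 02:15 UTC (Dec 20).
+4 hours and 11 minutes → arrive 06:26 UTC on Dec 20.
Flight 2 in UTC: 13:12 − 5:45 = 07:27 on Dec 20.
+1 hour and 29 minutes → arrive 08:56 UTC on Dec 20.
Flight 1 lands earlier by 2 hours 30 minutes.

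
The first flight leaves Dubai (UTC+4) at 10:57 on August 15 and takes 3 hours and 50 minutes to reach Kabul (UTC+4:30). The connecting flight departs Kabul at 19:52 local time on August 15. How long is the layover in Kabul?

Convert departure to UTC: 10:57 − 4:00 = 06:57 UTC on Aug 15.
Add 3 hours and 50 minutes flight time → 10:47 UTC.
Kabul is UTC+4:30, so local arrival = 10:47 + 4:30 = 15:17 on Aug 15.
Layover = 19:52 − 15:17 = 4 hours 35 minutes.

4 hours 35 minutes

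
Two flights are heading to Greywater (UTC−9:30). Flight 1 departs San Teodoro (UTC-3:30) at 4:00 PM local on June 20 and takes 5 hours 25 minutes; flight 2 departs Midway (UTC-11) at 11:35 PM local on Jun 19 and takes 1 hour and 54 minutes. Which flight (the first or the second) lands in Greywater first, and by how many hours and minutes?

Flight 1 in UTC: 4:00 PM + 3:30 = 7:30 PM on Jun 20.
+5 hours and 25 minutes → arrive 12:55 AM UTC on Jun 21.
Flight 2 in UTC: 11:35 PM + 11:00 = 10:35 AM on Jun 20.
+1 hour 54 minutes → arrive 12:29 PM UTC on Jun 20.
Flight 2 lands earlier by 12 hours 26 minutes.

the second, by 12 hours 26 minutes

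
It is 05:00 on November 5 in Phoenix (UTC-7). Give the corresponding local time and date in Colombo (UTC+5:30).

In UTC: 05:00 + 7:00 = 12:00 on Nov 5.
Colombo is UTC+5:30: 12:00 + 5:30 = 17:30 on Nov 5.

17:30 on Nov 5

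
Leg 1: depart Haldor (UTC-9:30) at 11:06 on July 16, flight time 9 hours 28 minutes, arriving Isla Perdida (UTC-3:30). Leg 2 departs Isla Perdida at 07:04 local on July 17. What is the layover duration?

4 hours 30 minutes

Convert departure to UTC: 11:06 + 9:30 = 20:36 UTC on Jul 16.
Add 9 hours and 28 minutes flight time → 06:04 UTC (Jul 17).
Isla Perdida is UTC−3:30, so local arrival = 06:04 − 3:30 = 02:34 on Jul 17.
Layover = 07:04 − 02:34 = 4 hours 30 minutes.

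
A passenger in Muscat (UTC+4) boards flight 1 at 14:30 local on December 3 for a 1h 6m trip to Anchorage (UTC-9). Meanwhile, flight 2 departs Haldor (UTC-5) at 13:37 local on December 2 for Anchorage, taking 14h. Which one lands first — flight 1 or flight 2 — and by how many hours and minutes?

Flight 1 in UTC: 14:30 − 4:00 = 10:30 on Dec 3.
+1 hour and 6 minutes → arrive 11:36 UTC on Dec 3.
Flight 2 in UTC: 13:37 + 5:00 = 18:37 on Dec 2.
+14 hours → arrive 08:37 UTC on Dec 3.
Flight 2 lands earlier by 2 hours 59 minutes.

the second, by 2 hours 59 minutes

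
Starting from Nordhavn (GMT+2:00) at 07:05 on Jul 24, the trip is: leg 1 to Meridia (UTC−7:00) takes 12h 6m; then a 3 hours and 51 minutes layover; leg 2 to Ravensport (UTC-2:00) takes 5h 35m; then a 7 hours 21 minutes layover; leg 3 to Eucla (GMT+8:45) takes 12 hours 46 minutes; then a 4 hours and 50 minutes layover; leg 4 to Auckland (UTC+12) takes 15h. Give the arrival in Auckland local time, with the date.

Convert departure to UTC: 07:05 − 2:00 = 05:05 UTC on Jul 24.
Add 12 hours and 6 minutes leg 1 → 17:11 UTC.
Add 3 hours 51 minutes layover in Meridia → 21:02 UTC.
Add 5 hours and 35 minutes leg 2 → 02:37 UTC (Jul 25).
Add 7 hours and 21 minutes layover in Ravensport → 09:58 UTC.
Add 12 hours 46 minutes leg 3 → 22:44 UTC.
Add 4 hours 50 minutes layover in Eucla → 03:34 UTC (Jul 26).
Add 15 hours leg 4 → 18:34 UTC.
Auckland is UTC+12:00, so local arrival = 18:34 + 12:00 = 06:34 on Jul 27.

06:34 on July 27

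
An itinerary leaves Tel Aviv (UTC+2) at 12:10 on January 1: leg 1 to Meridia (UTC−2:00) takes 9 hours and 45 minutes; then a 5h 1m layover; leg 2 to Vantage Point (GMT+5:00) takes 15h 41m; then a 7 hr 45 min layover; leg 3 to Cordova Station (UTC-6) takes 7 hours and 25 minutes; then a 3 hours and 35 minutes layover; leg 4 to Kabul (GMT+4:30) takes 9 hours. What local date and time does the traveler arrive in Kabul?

Convert departure to UTC: 12:10 − 2:00 = 10:10 UTC on Jan 1.
Add 9 hours and 45 minutes leg 1 → 19:55 UTC.
Add 5 hours and 1 minute layover in Meridia → 00:56 UTC (Jan 2).
Add 15 hours and 41 minutes leg 2 → 16:37 UTC.
Add 7 hours 45 minutes layover in Vantage Point → 00:22 UTC (Jan 3).
Add 7 hours and 25 minutes leg 3 → 07:47 UTC.
Add 3 hours and 35 minutes layover in Cordova Station → 11:22 UTC.
Add 9 hours leg 4 → 20:22 UTC.
Kabul is UTC+4:30, so local arrival = 20:22 + 4:30 = 00:52 on Jan 4.

00:52 on January 4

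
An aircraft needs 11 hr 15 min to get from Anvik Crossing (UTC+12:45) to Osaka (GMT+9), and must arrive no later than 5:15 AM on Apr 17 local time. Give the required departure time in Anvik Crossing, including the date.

9:45 PM on April 16

Target arrival in UTC: 5:15 AM − 9:00 = 8:15 PM on Apr 16.
Subtract 11 hours 15 minutes → departure 9:00 AM UTC on Apr 16.
Anvik Crossing is UTC+12:45: 9:00 AM + 12:45 = 9:45 PM on Apr 16.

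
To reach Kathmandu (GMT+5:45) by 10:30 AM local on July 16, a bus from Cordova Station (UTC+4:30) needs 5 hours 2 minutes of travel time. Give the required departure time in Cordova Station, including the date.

Target arrival in UTC: 10:30 AM − 5:45 = 4:45 AM on Jul 16.
Subtract 5 hours and 2 minutes → departure 11:43 PM UTC on Jul 15.
Cordova Station is UTC+4:30: 11:43 PM + 4:30 = 4:13 AM on Jul 16.

4:13 AM on July 16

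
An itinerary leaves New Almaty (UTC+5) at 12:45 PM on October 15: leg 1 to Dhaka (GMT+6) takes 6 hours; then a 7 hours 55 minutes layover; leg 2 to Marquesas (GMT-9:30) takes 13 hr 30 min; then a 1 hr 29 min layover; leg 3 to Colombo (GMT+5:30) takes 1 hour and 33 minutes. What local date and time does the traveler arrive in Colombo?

7:42 PM on October 16

Convert departure to UTC: 12:45 PM − 5:00 = 7:45 AM UTC on Oct 15.
Add 6 hours leg 1 → 1:45 PM UTC.
Add 7 hours and 55 minutes layover in Dhaka → 9:40 PM UTC.
Add 13 hours 30 minutes leg 2 → 11:10 AM UTC (Oct 16).
Add 1 hour 29 minutes layover in Marquesas → 12:39 PM UTC.
Add 1 hour 33 minutes leg 3 → 2:12 PM UTC.
Colombo is UTC+5:30, so local arrival = 2:12 PM + 5:30 = 7:42 PM on Oct 16.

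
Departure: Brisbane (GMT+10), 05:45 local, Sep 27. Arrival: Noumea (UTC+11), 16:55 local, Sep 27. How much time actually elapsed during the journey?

Noumea is 1:00 ahead of Brisbane.
Clock-face elapsed time (ignoring zones) is 11 hours 10 minutes.
Actual elapsed = 11 hours 10 minutes − 1:00 = 10 hours 10 minutes.

10 hours 10 minutes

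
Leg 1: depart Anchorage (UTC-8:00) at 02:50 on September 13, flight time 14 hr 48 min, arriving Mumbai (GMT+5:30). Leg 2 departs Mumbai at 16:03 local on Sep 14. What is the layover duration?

Convert departure to UTC: 02:50 + 8:00 = 10:50 UTC on Sep 13.
Add 14 hours and 48 minutes flight time → 01:38 UTC (Sep 14).
Mumbai is UTC+5:30, so local arrival = 01:38 + 5:30 = 07:08 on Sep 14.
Layover = 16:03 − 07:08 = 8 hours 55 minutes.

8 hours 55 minutes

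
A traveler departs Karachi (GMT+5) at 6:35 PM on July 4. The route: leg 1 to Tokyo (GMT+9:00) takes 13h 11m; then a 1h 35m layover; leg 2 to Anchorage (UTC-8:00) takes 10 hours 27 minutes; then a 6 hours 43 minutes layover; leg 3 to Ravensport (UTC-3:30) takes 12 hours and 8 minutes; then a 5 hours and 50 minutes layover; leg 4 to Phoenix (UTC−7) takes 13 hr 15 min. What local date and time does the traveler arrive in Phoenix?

Convert departure to UTC: 6:35 PM − 5:00 = 1:35 PM UTC on Jul 4.
Add 13 hours and 11 minutes leg 1 → 2:46 AM UTC (Jul 5).
Add 1 hour 35 minutes layover in Tokyo → 4:21 AM UTC.
Add 10 hours 27 minutes leg 2 → 2:48 PM UTC.
Add 6 hours and 43 minutes layover in Anchorage → 9:31 PM UTC.
Add 12 hours 8 minutes leg 3 → 9:39 AM UTC (Jul 6).
Add 5 hours 50 minutes layover in Ravensport → 3:29 PM UTC.
Add 13 hours 15 minutes leg 4 → 4:44 AM UTC (Jul 7).
Phoenix is UTC−7:00, so local arrival = 4:44 AM − 7:00 = 9:44 PM on Jul 6.

9:44 PM on July 6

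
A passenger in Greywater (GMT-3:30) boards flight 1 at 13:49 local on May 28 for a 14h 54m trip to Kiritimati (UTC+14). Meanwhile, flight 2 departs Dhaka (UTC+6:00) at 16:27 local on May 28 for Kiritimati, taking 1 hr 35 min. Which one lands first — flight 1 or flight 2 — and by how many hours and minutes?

the second, by 20 hours 11 minutes

Flight 1 in UTC: 13:49 + 3:30 = 17:19 on May 28.
+14 hours 54 minutes → arrive 08:13 UTC on May 29.
Flight 2 in UTC: 16:27 − 6:00 = 10:27 on May 28.
+1 hour 35 minutes → arrive 12:02 UTC on May 28.
Flight 2 lands earlier by 20 hours 11 minutes.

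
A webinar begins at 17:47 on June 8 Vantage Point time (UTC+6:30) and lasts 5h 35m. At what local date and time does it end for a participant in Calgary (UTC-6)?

Convert start to UTC: 17:47 − 6:30 = 11:17 UTC on Jun 8.
Add 5 hours and 35 minutes duration → 16:52 UTC.
Calgary is UTC−6:00, so local end time = 16:52 − 6:00 = 10:52 on Jun 8.

10:52 on Jun 8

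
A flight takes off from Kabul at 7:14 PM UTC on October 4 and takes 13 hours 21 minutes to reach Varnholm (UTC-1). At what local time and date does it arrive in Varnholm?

Departure is given in UTC: 7:14 PM on Oct 4.
Add 13 hours 21 minutes → 8:35 AM UTC (Oct 5).
Varnholm is UTC−1:00: 8:35 AM − 1:00 = 7:35 AM on Oct 5.

7:35 AM on Oct 5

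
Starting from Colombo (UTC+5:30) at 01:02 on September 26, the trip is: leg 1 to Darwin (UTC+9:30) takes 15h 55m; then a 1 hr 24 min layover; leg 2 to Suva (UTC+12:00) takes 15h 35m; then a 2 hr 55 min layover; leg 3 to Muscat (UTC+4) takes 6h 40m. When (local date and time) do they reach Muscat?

18:01 on September 27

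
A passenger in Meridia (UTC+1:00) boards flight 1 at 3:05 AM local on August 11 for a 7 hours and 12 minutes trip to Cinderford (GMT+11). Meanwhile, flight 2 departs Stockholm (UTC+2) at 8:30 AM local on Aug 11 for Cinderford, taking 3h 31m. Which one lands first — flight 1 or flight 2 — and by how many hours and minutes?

the first, by 44 minutes

Flight 1 in UTC: 3:05 AM − 1:00 = 2:05 AM on Aug 11.
+7 hours and 12 minutes → arrive 9:17 AM UTC on Aug 11.
Flight 2 in UTC: 8:30 AM − 2:00 = 6:30 AM on Aug 11.
+3 hours 31 minutes → arrive 10:01 AM UTC on Aug 11.
Flight 1 lands earlier by 44 minutes.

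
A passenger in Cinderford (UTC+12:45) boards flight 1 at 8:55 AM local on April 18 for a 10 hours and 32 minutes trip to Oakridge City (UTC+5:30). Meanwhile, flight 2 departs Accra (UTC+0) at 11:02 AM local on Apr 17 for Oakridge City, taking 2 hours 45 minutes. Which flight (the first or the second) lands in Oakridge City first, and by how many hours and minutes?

the second, by 16 hours 55 minutes

Flight 1 in UTC: 8:55 AM − 12:45 = 8:10 PM on Apr 17.
+10 hours and 32 minutes → arrive 6:42 AM UTC on Apr 18.
Flight 2 departs at 11:02 AM UTC (Apr 17).
+2 hours and 45 minutes → arrive 1:47 PM UTC on Apr 17.
Flight 2 lands earlier by 16 hours 55 minutes.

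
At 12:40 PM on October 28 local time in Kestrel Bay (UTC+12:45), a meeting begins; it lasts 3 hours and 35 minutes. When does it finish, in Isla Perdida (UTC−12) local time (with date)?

Convert start to UTC: 12:40 PM − 12:45 = 11:55 PM UTC on Oct 27.
Add 3 hours 35 minutes duration → 3:30 AM UTC (Oct 28).
Isla Perdida is UTC−12:00, so local end time = 3:30 AM − 12:00 = 3:30 PM on Oct 27.

3:30 PM on October 27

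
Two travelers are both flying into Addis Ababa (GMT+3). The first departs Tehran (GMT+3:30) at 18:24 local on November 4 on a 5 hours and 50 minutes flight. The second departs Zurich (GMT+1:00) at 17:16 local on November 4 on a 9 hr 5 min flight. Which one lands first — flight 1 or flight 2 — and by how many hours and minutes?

the first, by 4 hours 37 minutes

Flight 1 in UTC: 18:24 − 3:30 = 14:54 on Nov 4.
+5 hours 50 minutes → arrive 20:44 UTC on Nov 4.
Flight 2 in UTC: 17:16 − 1:00 = 16:16 on Nov 4.
+9 hours 5 minutes → arrive 01:21 UTC on Nov 5.
Flight 1 lands earlier by 4 hours 37 minutes.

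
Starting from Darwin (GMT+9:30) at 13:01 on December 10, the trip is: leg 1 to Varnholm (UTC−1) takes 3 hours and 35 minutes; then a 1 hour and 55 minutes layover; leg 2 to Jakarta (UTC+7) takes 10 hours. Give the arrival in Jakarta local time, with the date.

Convert departure to UTC: 13:01 − 9:30 = 03:31 UTC on Dec 10.
Add 3 hours and 35 minutes leg 1 → 07:06 UTC.
Add 1 hour and 55 minutes layover in Varnholm → 09:01 UTC.
Add 10 hours leg 2 → 19:01 UTC.
Jakarta is UTC+7:00, so local arrival = 19:01 + 7:00 = 02:01 on Dec 11.

02:01 on Dec 11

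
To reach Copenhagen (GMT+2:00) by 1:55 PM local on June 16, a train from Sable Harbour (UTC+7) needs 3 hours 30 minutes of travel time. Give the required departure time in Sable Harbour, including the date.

Target arrival in UTC: 1:55 PM − 2:00 = 11:55 AM on Jun 16.
Subtract 3 hours 30 minutes → departure 8:25 AM UTC on Jun 16.
Sable Harbour is UTC+7:00: 8:25 AM + 7:00 = 3:25 PM on Jun 16.

3:25 PM on June 16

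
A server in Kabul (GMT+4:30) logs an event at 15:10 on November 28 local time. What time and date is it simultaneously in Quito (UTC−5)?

05:40 on November 28

Quito is 9:30 behind Kabul.
Shift by the zone difference: 15:10 − 9:30 = 05:40 on Nov 28 in Quito.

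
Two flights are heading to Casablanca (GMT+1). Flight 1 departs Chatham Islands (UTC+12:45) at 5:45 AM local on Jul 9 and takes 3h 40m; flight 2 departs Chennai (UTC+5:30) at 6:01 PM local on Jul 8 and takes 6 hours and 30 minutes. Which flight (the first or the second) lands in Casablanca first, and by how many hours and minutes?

the second, by 1 hour 39 minutes

Flight 1 in UTC: 5:45 AM − 12:45 = 5:00 PM on Jul 8.
+3 hours and 40 minutes → arrive 8:40 PM UTC on Jul 8.
Flight 2 in UTC: 6:01 PM − 5:30 = 12:31 PM on Jul 8.
+6 hours 30 minutes → arrive 7:01 PM UTC on Jul 8.
Flight 2 lands earlier by 1 hour 39 minutes.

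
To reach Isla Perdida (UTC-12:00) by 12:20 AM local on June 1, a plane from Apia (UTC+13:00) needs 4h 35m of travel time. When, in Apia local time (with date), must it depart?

Target arrival in UTC: 12:20 AM + 12:00 = 12:20 PM on Jun 1.
Subtract 4 hours 35 minutes → departure 7:45 AM UTC on Jun 1.
Apia is UTC+13:00: 7:45 AM + 13:00 = 8:45 PM on Jun 1.

8:45 PM on June 1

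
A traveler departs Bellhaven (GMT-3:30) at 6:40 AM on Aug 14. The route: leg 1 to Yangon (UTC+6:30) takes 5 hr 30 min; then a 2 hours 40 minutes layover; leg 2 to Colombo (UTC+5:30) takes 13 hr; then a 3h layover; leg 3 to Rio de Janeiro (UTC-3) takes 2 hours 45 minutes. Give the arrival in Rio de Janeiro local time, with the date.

10:05 AM on August 15

Convert departure to UTC: 6:40 AM + 3:30 = 10:10 AM UTC on Aug 14.
Add 5 hours and 30 minutes leg 1 → 3:40 PM UTC.
Add 2 hours and 40 minutes layover in Yangon → 6:20 PM UTC.
Add 13 hours leg 2 → 7:20 AM UTC (Aug 15).
Add 3 hours layover in Colombo → 10:20 AM UTC.
Add 2 hours 45 minutes leg 3 → 1:05 PM UTC.
Rio de Janeiro is UTC−3:00, so local arrival = 1:05 PM − 3:00 = 10:05 AM on Aug 15.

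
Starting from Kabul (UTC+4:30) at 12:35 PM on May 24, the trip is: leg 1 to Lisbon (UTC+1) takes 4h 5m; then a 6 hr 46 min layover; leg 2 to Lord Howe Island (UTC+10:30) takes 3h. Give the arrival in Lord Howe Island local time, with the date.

Convert departure to UTC: 12:35 PM − 4:30 = 8:05 AM UTC on May 24.
Add 4 hours and 5 minutes leg 1 → 12:10 PM UTC.
Add 6 hours 46 minutes layover in Lisbon → 6:56 PM UTC.
Add 3 hours leg 2 → 9:56 PM UTC.
Lord Howe Island is UTC+10:30, so local arrival = 9:56 PM + 10:30 = 8:26 AM on May 25.

8:26 AM on May 25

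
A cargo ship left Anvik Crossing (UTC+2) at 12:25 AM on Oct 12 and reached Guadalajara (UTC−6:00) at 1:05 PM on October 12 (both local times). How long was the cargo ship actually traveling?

20 hours 40 minutes

Departure in UTC: 12:25 AM − 2:00 = 10:25 PM on Oct 11.
Arrival in UTC: 1:05 PM + 6:00 = 7:05 PM on Oct 12.
Elapsed = 7:05 PM − 10:25 PM (+1 day) = 20 hours 40 minutes.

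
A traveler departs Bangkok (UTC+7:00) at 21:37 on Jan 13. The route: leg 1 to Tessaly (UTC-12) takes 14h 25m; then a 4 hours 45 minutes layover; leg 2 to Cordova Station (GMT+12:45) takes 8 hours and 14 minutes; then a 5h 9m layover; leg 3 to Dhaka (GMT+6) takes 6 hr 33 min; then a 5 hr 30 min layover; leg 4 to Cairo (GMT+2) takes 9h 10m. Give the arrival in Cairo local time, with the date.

22:23 on January 15

Convert departure to UTC: 21:37 − 7:00 = 14:37 UTC on Jan 13.
Add 14 hours and 25 minutes leg 1 → 05:02 UTC (Jan 14).
Add 4 hours 45 minutes layover in Tessaly → 09:47 UTC.
Add 8 hours 14 minutes leg 2 → 18:01 UTC.
Add 5 hours 9 minutes layover in Cordova Station → 23:10 UTC.
Add 6 hours and 33 minutes leg 3 → 05:43 UTC (Jan 15).
Add 5 hours 30 minutes layover in Dhaka → 11:13 UTC.
Add 9 hours and 10 minutes leg 4 → 20:23 UTC.
Cairo is UTC+2:00, so local arrival = 20:23 + 2:00 = 22:23 on Jan 15.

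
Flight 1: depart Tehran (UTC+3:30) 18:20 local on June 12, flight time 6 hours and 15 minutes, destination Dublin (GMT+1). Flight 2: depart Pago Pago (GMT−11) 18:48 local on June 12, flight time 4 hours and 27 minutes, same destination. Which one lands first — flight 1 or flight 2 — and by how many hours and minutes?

Flight 1 in UTC: 18:20 − 3:30 = 14:50 on Jun 12.
+6 hours and 15 minutes → arrive 21:05 UTC on Jun 12.
Flight 2 in UTC: 18:48 + 11:00 = 05:48 on Jun 13.
+4 hours and 27 minutes → arrive 10:15 UTC on Jun 13.
Flight 1 lands earlier by 13 hours 10 minutes.

the first, by 13 hours 10 minutes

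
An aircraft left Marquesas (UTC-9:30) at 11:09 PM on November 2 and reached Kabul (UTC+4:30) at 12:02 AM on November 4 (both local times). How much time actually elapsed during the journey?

10 hours 53 minutes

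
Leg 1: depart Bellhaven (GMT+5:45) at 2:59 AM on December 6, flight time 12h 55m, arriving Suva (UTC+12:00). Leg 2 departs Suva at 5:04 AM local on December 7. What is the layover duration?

Convert departure to UTC: 2:59 AM − 5:45 = 9:14 PM UTC on Dec 5.
Add 12 hours 55 minutes flight time → 10:09 AM UTC (Dec 6).
Suva is UTC+12:00, so local arrival = 10:09 AM + 12:00 = 10:09 PM on Dec 6.
Layover = 5:04 AM − 10:09 PM (+1 day) = 6 hours 55 minutes.

6 hours 55 minutes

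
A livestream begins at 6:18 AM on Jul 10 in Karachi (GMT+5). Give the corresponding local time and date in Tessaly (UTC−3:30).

9:48 PM on Jul 9

Tessaly is 8:30 behind Karachi.
Shift by the zone difference: 6:18 AM − 8:30 = 9:48 PM on Jul 9 in Tessaly.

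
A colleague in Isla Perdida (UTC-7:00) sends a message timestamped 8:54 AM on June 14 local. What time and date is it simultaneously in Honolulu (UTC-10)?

In UTC: 8:54 AM + 7:00 = 3:54 PM on Jun 14.
Honolulu is UTC−10:00: 3:54 PM − 10:00 = 5:54 AM on Jun 14.

5:54 AM on Jun 14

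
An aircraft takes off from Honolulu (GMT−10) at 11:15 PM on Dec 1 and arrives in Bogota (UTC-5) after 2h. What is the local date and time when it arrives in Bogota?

6:15 AM on December 2

Convert departure to UTC: 11:15 PM + 10:00 = 9:15 AM UTC on Dec 2.
Add 2 hours travel time → 11:15 AM UTC.
Bogota is UTC−5:00, so local arrival = 11:15 AM − 5:00 = 6:15 AM on Dec 2.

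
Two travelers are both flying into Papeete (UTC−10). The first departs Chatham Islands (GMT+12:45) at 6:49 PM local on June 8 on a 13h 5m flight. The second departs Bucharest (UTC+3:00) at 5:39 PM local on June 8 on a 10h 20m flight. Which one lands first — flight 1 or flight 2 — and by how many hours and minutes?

the first, by 5 hours 50 minutes

Flight 1 in UTC: 6:49 PM − 12:45 = 6:04 AM on Jun 8.
+13 hours 5 minutes → arrive 7:09 PM UTC on Jun 8.
Flight 2 in UTC: 5:39 PM − 3:00 = 2:39 PM on Jun 8.
+10 hours 20 minutes → arrive 12:59 AM UTC on Jun 9.
Flight 1 lands earlier by 5 hours 50 minutes.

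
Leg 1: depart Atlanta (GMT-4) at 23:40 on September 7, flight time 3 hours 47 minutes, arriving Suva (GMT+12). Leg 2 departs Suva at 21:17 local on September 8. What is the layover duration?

Convert departure to UTC: 23:40 + 4:00 = 03:40 UTC on Sep 8.
Add 3 hours 47 minutes flight time → 07:27 UTC.
Suva is UTC+12:00, so local arrival = 07:27 + 12:00 = 19:27 on Sep 8.
Layover = 21:17 − 19:27 = 1 hour 50 minutes.

1 hour 50 minutes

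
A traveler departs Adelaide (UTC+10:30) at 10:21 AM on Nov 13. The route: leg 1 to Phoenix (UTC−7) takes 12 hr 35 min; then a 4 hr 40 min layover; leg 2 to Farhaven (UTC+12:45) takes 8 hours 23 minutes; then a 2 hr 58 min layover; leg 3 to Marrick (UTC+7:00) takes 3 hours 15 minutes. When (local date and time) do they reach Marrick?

Convert departure to UTC: 10:21 AM − 10:30 = 11:51 PM UTC on Nov 12.
Add 12 hours 35 minutes leg 1 → 12:26 PM UTC (Nov 13).
Add 4 hours 40 minutes layover in Phoenix → 5:06 PM UTC.
Add 8 hours and 23 minutes leg 2 → 1:29 AM UTC (Nov 14).
Add 2 hours 58 minutes layover in Farhaven → 4:27 AM UTC.
Add 3 hours and 15 minutes leg 3 → 7:42 AM UTC.
Marrick is UTC+7:00, so local arrival = 7:42 AM + 7:00 = 2:42 PM on Nov 14.

2:42 PM on Nov 14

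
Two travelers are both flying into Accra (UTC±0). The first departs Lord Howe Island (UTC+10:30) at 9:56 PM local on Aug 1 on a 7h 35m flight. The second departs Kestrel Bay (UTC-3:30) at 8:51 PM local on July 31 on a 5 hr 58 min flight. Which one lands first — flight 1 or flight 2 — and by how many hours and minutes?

the second, by 12 hours 42 minutes

Flight 1 in UTC: 9:56 PM − 10:30 = 11:26 AM on Aug 1.
+7 hours and 35 minutes → arrive 7:01 PM UTC on Aug 1.
Flight 2 in UTC: 8:51 PM + 3:30 = 12:21 AM on Aug 1.
+5 hours 58 minutes → arrive 6:19 AM UTC on Aug 1.
Flight 2 lands earlier by 12 hours 42 minutes.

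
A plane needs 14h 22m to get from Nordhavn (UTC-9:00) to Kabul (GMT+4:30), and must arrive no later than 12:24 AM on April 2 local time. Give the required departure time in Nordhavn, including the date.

Target arrival in UTC: 12:24 AM − 4:30 = 7:54 PM on Apr 1.
Subtract 14 hours and 22 minutes → departure 5:32 AM UTC on Apr 1.
Nordhavn is UTC−9:00: 5:32 AM − 9:00 = 8:32 PM on Mar 31.

8:32 PM on Mar 31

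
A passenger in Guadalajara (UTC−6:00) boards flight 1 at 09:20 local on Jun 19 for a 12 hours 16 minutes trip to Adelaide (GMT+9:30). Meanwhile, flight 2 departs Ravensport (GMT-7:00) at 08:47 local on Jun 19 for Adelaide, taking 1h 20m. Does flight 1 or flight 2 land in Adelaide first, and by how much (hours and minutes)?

the second, by 10 hours 29 minutes

Flight 1 in UTC: 09:20 + 6:00 = 15:20 on Jun 19.
+12 hours 16 minutes → arrive 03:36 UTC on Jun 20.
Flight 2 in UTC: 08:47 + 7:00 = 15:47 on Jun 19.
+1 hour 20 minutes → arrive 17:07 UTC on Jun 19.
Flight 2 lands earlier by 10 hours 29 minutes.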